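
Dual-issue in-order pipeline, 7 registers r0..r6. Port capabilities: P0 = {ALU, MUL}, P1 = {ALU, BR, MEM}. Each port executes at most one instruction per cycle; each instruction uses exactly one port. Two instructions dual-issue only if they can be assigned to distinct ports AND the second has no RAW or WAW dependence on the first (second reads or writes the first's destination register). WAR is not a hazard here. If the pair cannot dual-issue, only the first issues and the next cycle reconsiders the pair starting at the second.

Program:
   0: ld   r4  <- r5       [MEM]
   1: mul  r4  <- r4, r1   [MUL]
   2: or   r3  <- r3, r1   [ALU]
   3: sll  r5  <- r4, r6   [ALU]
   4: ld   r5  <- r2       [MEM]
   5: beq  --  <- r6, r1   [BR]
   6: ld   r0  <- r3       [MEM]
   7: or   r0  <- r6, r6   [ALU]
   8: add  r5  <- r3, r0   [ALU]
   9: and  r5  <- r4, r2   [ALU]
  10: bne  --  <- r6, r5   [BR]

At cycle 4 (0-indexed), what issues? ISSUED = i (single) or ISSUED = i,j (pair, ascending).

[0] i0  ld.MEM  -- RAW+WAW r4
[1] i1,i2  mul.MUL/or.ALU  -- dual
[2] i3  sll.ALU  -- WAW r5
[3] i4  ld.MEM  -- no-port MEM/BR
[4] i5  beq.BR  -- no-port BR/MEM
[5] i6  ld.MEM  -- WAW r0
[6] i7  or.ALU  -- RAW r0
[7] i8  add.ALU  -- WAW r5
[8] i9  and.ALU  -- RAW r5
[9] i10  bne.BR  -- tail

ISSUED = 5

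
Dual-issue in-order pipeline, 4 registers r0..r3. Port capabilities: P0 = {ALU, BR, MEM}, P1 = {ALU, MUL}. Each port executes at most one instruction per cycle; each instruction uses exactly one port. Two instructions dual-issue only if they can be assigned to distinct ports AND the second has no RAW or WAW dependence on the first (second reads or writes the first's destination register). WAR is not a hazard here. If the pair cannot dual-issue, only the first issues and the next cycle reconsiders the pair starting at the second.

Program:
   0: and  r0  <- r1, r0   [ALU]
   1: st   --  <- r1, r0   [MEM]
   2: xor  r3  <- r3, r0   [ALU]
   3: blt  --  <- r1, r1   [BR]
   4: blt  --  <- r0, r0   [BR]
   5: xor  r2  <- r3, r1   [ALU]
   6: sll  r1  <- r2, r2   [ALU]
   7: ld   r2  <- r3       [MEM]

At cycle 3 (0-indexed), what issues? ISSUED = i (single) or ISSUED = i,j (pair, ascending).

ISSUED = 4,5

#0 head=0: and.ALU i0 RAW r0
#1 head=1: st.MEM;xor.ALU i1/i2 dual
#2 head=3: blt.BR i3 no-port BR/BR
#3 head=4: blt.BR;xor.ALU i4/i5 dual
#4 head=6: sll.ALU;ld.MEM i6/i7 dual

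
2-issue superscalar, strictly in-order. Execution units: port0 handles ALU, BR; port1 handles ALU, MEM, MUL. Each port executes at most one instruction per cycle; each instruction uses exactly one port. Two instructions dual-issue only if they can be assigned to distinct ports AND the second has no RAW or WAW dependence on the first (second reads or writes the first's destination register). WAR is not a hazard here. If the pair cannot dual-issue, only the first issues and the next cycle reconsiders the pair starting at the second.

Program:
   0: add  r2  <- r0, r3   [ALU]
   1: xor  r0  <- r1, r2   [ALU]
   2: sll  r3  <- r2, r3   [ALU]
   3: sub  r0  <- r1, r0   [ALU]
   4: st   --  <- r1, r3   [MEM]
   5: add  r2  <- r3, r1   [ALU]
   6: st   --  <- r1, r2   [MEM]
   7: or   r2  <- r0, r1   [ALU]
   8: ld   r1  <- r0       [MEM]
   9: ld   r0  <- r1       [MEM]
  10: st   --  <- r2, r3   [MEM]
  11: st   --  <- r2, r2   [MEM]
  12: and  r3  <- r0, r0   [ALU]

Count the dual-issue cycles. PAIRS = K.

t=0 i0:add.ALU ; RAW r2
t=1 i1/i2:xor.ALU+sll.ALU ; 2-wide
t=2 i3/i4:sub.ALU+st.MEM ; 2-wide
t=3 i5:add.ALU ; RAW r2
t=4 i6/i7:st.MEM+or.ALU ; 2-wide
t=5 i8:ld.MEM ; no-port MEM/MEM
t=6 i9:ld.MEM ; no-port MEM/MEM
t=7 i10:st.MEM ; no-port MEM/MEM
t=8 i11/i12:st.MEM+and.ALU ; 2-wide

PAIRS = 4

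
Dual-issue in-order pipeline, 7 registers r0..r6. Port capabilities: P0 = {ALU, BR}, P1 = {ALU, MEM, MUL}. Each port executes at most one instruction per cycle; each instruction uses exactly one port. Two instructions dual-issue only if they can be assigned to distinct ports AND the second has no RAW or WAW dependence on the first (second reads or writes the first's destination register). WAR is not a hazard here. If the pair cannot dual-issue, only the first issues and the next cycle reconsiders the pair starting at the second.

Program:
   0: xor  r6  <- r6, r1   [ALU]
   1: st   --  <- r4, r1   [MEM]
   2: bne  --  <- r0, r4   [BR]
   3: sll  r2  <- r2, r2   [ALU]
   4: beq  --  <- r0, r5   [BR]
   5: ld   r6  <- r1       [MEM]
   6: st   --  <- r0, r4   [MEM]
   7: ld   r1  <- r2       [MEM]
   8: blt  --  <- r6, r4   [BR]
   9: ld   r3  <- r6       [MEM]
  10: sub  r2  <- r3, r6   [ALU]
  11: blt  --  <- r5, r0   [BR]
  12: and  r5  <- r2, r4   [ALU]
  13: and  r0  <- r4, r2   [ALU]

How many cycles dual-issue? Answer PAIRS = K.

PAIRS = 6

[0] i0,i1  xor+st  -- 2-wide
[1] i2,i3  bne+sll  -- 2-wide
[2] i4,i5  beq+ld  -- 2-wide
[3] i6  st  -- no-port MEM/MEM
[4] i7,i8  ld+blt  -- 2-wide
[5] i9  ld  -- RAW r3
[6] i10,i11  sub+blt  -- 2-wide
[7] i12,i13  and+and  -- 2-wide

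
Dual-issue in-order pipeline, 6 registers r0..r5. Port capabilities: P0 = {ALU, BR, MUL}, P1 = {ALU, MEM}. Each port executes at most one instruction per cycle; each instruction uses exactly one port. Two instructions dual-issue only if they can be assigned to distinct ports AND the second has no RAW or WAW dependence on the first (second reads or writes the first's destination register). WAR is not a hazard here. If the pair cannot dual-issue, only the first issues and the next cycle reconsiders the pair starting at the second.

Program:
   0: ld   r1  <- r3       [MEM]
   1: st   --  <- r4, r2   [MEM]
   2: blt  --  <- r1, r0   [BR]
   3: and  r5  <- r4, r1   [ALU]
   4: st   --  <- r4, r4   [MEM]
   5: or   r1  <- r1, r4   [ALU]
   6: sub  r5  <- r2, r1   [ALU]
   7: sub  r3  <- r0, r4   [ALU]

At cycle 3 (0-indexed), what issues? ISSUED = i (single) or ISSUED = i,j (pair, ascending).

[0] i0  ld  -- no-port MEM/MEM
[1] i1+i2  st/blt  -- dual
[2] i3+i4  and/st  -- dual
[3] i5  or  -- RAW r1
[4] i6+i7  sub/sub  -- dual

ISSUED = 5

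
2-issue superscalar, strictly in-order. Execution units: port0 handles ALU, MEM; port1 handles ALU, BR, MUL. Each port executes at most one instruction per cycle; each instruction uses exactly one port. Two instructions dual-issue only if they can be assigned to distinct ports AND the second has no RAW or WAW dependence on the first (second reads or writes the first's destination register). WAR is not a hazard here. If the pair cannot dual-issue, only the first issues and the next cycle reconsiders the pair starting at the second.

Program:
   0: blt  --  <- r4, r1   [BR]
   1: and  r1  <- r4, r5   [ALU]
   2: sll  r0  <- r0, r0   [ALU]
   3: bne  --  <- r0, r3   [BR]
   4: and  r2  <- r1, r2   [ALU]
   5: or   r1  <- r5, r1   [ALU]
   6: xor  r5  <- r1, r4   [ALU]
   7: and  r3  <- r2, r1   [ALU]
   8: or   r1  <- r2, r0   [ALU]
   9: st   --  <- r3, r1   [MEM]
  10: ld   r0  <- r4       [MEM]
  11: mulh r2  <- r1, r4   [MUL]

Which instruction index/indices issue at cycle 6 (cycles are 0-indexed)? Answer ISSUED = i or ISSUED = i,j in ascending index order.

  cy0 -> i0+i1 (blt/and) dual
  cy1 -> i2 (sll) RAW r0
  cy2 -> i3+i4 (bne/and) dual
  cy3 -> i5 (or) RAW r1
  cy4 -> i6+i7 (xor/and) dual
  cy5 -> i8 (or) RAW r1
  cy6 -> i9 (st) no-port MEM/MEM
  cy7 -> i10+i11 (ld/mulh) dual

ISSUED = 9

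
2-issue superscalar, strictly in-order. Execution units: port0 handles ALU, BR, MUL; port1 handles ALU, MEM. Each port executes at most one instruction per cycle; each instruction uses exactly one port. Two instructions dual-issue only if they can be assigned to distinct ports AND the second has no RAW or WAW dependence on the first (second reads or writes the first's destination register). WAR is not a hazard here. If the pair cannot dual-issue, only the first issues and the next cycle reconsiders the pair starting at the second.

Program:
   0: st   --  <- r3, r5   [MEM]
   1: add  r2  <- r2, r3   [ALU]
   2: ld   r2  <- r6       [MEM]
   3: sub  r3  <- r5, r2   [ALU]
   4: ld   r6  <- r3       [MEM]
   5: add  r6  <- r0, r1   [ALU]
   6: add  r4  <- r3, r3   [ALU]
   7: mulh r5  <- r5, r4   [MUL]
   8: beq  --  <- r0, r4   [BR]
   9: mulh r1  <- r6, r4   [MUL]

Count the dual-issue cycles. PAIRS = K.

PAIRS = 2

0. st;add @i0&i1  | dual
1. ld @i2  | RAW r2
2. sub @i3  | RAW r3
3. ld @i4  | WAW r6
4. add;add @i5&i6  | dual
5. mulh @i7  | no-port MUL/BR
6. beq @i8  | no-port BR/MUL
7. mulh @i9  | tail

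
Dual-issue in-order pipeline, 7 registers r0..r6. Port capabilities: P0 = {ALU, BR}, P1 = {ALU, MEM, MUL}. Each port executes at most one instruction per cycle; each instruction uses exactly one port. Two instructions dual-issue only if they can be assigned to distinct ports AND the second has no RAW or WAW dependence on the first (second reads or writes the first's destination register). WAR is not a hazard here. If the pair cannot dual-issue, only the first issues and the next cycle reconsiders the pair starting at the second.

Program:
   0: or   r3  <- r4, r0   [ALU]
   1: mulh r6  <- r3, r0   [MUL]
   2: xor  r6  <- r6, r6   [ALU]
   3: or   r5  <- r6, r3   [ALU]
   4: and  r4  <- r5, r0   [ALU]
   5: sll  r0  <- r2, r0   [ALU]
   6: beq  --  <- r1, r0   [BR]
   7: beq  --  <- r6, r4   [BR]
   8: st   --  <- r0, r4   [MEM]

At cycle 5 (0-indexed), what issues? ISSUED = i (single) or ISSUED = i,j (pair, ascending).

[0] i0  or.ALU  -- RAW r3
[1] i1  mulh.MUL  -- RAW+WAW r6
[2] i2  xor.ALU  -- RAW r6
[3] i3  or.ALU  -- RAW r5
[4] i4/i5  and.ALU/sll.ALU  -- pair
[5] i6  beq.BR  -- no-port BR/BR
[6] i7/i8  beq.BR/st.MEM  -- pair

ISSUED = 6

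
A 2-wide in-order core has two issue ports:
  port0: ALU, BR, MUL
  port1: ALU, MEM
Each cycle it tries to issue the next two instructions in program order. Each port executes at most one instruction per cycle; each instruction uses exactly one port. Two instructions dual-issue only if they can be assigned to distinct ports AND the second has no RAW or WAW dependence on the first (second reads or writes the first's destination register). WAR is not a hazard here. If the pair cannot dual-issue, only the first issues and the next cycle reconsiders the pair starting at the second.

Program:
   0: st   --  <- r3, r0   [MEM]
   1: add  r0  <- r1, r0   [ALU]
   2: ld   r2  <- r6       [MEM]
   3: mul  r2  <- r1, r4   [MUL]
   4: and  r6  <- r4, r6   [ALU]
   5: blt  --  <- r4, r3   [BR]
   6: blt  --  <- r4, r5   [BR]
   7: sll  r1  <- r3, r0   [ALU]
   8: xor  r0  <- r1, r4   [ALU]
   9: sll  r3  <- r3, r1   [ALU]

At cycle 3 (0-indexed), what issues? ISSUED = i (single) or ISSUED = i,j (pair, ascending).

t=0 i0&i1:st;add ; pair
t=1 i2:ld ; WAW r2
t=2 i3&i4:mul;and ; pair
t=3 i5:blt ; no-port BR/BR
t=4 i6&i7:blt;sll ; pair
t=5 i8&i9:xor;sll ; pair

ISSUED = 5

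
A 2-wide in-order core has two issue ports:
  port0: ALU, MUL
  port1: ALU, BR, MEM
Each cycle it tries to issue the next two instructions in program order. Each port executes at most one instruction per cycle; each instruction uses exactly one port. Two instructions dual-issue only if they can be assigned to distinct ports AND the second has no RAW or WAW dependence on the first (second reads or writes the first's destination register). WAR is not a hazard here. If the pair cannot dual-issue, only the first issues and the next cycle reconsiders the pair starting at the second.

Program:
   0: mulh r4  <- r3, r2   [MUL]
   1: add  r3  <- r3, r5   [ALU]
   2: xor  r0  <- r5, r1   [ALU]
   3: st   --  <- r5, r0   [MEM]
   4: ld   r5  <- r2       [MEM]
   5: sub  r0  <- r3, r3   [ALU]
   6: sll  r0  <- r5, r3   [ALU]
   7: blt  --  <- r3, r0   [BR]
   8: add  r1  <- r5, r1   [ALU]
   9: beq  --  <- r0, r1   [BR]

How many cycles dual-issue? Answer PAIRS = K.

t=0 i0+i1:mulh add ; pair
t=1 i2:xor ; RAW r0
t=2 i3:st ; no-port MEM/MEM
t=3 i4+i5:ld sub ; pair
t=4 i6:sll ; RAW r0
t=5 i7+i8:blt add ; pair
t=6 i9:beq ; tail

PAIRS = 3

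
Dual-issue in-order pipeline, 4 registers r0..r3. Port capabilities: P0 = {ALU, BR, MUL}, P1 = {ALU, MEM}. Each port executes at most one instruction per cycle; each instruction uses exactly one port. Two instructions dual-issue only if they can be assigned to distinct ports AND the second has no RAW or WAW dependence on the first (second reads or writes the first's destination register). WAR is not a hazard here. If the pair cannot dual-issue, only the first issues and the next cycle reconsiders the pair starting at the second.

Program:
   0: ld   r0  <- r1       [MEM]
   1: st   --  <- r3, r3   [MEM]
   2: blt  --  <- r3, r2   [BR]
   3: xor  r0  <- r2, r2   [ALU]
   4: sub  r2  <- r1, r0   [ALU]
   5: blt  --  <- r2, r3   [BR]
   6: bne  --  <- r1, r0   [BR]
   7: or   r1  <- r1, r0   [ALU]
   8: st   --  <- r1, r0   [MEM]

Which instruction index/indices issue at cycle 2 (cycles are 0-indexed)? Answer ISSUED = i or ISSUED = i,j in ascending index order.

ISSUED = 3

c0: i0 ld  no-port MEM/MEM
c1: i1+i2 st+blt  dual
c2: i3 xor  RAW r0
c3: i4 sub  RAW r2
c4: i5 blt  no-port BR/BR
c5: i6+i7 bne+or  dual
c6: i8 st  tail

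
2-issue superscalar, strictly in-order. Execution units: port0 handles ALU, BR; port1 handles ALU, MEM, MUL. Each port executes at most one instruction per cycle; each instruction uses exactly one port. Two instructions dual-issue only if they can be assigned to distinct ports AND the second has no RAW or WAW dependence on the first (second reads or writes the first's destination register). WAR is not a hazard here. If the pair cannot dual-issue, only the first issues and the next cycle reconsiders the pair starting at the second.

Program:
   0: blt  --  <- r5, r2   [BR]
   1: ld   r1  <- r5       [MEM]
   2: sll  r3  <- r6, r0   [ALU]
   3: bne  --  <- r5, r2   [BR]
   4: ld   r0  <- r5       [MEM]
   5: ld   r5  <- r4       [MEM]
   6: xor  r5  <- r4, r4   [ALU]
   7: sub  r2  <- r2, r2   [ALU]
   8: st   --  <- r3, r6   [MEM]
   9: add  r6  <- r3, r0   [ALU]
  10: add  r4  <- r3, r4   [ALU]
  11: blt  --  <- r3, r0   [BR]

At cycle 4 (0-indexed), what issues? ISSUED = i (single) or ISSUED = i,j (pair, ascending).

t=0 i0,i1:blt;ld ; dual
t=1 i2,i3:sll;bne ; dual
t=2 i4:ld ; no-port MEM/MEM
t=3 i5:ld ; WAW r5
t=4 i6,i7:xor;sub ; dual
t=5 i8,i9:st;add ; dual
t=6 i10,i11:add;blt ; dual

ISSUED = 6,7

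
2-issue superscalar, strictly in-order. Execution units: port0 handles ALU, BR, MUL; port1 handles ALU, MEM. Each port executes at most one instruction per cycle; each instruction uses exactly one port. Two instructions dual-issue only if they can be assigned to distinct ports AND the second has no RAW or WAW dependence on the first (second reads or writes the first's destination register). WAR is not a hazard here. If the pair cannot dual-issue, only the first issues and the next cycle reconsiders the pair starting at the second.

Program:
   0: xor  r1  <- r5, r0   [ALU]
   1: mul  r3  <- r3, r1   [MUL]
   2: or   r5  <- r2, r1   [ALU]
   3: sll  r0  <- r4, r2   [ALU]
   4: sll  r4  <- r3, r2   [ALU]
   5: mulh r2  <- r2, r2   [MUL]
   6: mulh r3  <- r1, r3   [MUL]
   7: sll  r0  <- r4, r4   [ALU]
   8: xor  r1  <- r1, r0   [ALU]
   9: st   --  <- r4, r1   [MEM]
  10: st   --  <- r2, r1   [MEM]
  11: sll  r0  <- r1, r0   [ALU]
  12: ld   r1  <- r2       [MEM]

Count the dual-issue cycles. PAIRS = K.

PAIRS = 4

c0: i0 xor.ALU  RAW r1
c1: i1+i2 mul.MUL+or.ALU  dual
c2: i3+i4 sll.ALU+sll.ALU  dual
c3: i5 mulh.MUL  no-port MUL/MUL
c4: i6+i7 mulh.MUL+sll.ALU  dual
c5: i8 xor.ALU  RAW r1
c6: i9 st.MEM  no-port MEM/MEM
c7: i10+i11 st.MEM+sll.ALU  dual
c8: i12 ld.MEM  tail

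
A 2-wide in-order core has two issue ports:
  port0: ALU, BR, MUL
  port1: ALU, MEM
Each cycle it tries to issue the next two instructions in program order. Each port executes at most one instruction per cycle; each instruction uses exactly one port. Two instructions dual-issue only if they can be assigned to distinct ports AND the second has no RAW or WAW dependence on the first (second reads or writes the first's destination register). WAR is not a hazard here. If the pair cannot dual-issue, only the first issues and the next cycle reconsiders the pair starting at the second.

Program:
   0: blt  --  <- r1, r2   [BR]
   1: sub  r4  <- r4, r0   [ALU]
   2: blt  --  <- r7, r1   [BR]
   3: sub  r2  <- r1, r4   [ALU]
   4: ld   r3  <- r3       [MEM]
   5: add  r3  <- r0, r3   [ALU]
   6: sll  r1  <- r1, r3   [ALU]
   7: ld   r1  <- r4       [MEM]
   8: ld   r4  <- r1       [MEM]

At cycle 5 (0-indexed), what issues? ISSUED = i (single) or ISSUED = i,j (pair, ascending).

ISSUED = 7

#0 head=0: blt;sub i0/i1 pair
#1 head=2: blt;sub i2/i3 pair
#2 head=4: ld i4 RAW+WAW r3
#3 head=5: add i5 RAW r3
#4 head=6: sll i6 WAW r1
#5 head=7: ld i7 no-port MEM/MEM
#6 head=8: ld i8 tail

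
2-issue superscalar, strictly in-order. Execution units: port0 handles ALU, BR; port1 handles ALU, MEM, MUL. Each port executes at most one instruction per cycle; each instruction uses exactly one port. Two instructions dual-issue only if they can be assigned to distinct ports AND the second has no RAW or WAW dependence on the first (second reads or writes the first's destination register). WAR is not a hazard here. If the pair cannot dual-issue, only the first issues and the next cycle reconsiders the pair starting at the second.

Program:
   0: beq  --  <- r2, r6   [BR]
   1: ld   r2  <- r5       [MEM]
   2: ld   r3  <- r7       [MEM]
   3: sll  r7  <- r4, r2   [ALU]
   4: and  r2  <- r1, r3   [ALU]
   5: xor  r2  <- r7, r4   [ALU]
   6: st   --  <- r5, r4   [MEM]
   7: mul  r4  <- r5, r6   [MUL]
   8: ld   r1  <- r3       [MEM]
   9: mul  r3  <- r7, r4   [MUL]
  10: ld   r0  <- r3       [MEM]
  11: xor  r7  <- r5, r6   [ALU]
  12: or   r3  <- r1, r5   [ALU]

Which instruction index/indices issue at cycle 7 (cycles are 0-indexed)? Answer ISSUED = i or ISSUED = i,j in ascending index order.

t=0 i0+i1:beq ld ; pair
t=1 i2+i3:ld sll ; pair
t=2 i4:and ; WAW r2
t=3 i5+i6:xor st ; pair
t=4 i7:mul ; no-port MUL/MEM
t=5 i8:ld ; no-port MEM/MUL
t=6 i9:mul ; no-port MUL/MEM
t=7 i10+i11:ld xor ; pair
t=8 i12:or ; tail

ISSUED = 10,11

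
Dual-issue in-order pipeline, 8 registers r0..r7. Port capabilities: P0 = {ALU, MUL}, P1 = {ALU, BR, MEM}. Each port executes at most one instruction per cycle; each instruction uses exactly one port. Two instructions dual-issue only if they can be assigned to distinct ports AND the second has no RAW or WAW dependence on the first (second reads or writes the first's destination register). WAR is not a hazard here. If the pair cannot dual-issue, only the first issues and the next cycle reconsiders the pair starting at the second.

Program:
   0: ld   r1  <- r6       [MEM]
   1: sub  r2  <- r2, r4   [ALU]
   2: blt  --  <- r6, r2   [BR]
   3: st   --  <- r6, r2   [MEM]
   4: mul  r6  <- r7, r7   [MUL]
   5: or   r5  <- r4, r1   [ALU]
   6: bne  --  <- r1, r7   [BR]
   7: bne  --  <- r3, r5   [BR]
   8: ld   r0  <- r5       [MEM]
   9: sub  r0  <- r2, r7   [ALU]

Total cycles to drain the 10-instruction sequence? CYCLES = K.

CYCLES = 7

[0] i0+i1  ld.MEM sub.ALU  -- dual
[1] i2  blt.BR  -- no-port BR/MEM
[2] i3+i4  st.MEM mul.MUL  -- dual
[3] i5+i6  or.ALU bne.BR  -- dual
[4] i7  bne.BR  -- no-port BR/MEM
[5] i8  ld.MEM  -- WAW r0
[6] i9  sub.ALU  -- tail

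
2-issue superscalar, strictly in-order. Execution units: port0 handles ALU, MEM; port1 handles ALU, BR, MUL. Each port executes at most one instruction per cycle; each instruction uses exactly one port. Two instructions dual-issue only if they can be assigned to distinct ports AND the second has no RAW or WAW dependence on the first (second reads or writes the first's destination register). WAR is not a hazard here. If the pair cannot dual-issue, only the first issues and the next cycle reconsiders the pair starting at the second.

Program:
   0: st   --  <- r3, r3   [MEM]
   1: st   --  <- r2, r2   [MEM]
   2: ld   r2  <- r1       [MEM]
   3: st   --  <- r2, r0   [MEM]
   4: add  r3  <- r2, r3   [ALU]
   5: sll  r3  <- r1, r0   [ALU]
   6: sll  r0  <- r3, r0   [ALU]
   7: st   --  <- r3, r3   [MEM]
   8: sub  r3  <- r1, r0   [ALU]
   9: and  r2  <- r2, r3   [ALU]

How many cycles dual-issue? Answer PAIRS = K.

c0: i0 st  no-port MEM/MEM
c1: i1 st  no-port MEM/MEM
c2: i2 ld  no-port MEM/MEM
c3: i3&i4 st add  dual
c4: i5 sll  RAW r3
c5: i6&i7 sll st  dual
c6: i8 sub  RAW r3
c7: i9 and  tail

PAIRS = 2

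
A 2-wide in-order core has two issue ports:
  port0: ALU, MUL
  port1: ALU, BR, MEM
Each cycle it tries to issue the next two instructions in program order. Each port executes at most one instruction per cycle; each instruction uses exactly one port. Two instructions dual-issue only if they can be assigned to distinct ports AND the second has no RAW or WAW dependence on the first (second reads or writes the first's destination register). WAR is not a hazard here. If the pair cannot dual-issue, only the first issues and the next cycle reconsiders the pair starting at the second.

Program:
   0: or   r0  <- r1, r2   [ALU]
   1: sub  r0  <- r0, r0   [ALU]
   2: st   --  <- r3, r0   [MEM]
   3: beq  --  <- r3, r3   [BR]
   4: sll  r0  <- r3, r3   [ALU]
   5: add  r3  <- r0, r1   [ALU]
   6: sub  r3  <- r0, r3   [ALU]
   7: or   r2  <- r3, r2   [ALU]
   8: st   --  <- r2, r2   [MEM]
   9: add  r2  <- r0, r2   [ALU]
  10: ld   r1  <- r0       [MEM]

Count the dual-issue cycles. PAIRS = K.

PAIRS = 2

  cy0 -> i0 (or.ALU) RAW+WAW r0
  cy1 -> i1 (sub.ALU) RAW r0
  cy2 -> i2 (st.MEM) no-port MEM/BR
  cy3 -> i3,i4 (beq.BR sll.ALU) dual
  cy4 -> i5 (add.ALU) RAW+WAW r3
  cy5 -> i6 (sub.ALU) RAW r3
  cy6 -> i7 (or.ALU) RAW r2
  cy7 -> i8,i9 (st.MEM add.ALU) dual
  cy8 -> i10 (ld.MEM) tail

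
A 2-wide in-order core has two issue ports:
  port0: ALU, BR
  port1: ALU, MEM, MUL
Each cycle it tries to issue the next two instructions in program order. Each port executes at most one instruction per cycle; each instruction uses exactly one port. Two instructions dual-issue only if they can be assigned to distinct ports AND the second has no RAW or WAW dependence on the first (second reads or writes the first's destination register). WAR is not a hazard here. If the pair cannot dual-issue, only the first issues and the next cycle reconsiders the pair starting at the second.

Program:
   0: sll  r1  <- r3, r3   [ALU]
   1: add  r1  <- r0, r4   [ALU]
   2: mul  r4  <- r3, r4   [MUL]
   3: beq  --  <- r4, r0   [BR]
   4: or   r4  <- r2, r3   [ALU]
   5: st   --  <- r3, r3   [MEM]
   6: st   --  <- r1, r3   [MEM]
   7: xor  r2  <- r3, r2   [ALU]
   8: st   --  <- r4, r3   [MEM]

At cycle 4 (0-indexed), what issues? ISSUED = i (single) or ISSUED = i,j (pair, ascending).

ISSUED = 6,7

t=0 i0:sll ; WAW r1
t=1 i1&i2:add mul ; pair
t=2 i3&i4:beq or ; pair
t=3 i5:st ; no-port MEM/MEM
t=4 i6&i7:st xor ; pair
t=5 i8:st ; tail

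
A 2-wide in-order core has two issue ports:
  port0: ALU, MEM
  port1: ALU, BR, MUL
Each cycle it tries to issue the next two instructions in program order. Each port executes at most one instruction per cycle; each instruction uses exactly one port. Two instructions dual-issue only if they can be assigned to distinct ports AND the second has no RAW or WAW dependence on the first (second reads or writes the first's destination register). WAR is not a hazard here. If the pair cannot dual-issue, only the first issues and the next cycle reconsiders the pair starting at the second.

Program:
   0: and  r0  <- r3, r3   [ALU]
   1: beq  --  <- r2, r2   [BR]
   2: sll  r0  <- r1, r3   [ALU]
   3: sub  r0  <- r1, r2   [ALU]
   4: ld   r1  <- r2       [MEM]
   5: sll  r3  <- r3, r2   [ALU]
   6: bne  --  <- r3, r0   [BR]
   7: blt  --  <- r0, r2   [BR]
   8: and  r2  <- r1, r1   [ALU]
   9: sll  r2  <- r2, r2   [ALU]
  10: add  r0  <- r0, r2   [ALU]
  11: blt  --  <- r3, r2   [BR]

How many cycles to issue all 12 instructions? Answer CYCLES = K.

CYCLES = 8

t=0 i0&i1:and.ALU;beq.BR ; 2-wide
t=1 i2:sll.ALU ; WAW r0
t=2 i3&i4:sub.ALU;ld.MEM ; 2-wide
t=3 i5:sll.ALU ; RAW r3
t=4 i6:bne.BR ; no-port BR/BR
t=5 i7&i8:blt.BR;and.ALU ; 2-wide
t=6 i9:sll.ALU ; RAW r2
t=7 i10&i11:add.ALU;blt.BR ; 2-wide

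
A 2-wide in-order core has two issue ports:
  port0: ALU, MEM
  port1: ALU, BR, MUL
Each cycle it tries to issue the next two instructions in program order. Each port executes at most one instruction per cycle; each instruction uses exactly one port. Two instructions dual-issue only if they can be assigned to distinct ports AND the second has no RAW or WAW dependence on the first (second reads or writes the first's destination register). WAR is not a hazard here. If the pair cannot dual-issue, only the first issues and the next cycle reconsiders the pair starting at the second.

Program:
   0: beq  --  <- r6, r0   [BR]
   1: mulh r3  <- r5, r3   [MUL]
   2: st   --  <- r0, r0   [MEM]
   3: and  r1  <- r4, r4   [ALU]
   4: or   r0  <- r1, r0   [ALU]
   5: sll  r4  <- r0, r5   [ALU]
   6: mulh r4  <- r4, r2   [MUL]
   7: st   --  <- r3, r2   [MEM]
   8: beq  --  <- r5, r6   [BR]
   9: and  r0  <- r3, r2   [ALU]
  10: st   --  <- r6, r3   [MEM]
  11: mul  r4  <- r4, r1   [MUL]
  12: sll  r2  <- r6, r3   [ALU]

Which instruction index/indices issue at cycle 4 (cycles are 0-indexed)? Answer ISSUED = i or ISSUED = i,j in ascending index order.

c0: i0 beq  no-port BR/MUL
c1: i1,i2 mulh;st  pair
c2: i3 and  RAW r1
c3: i4 or  RAW r0
c4: i5 sll  RAW+WAW r4
c5: i6,i7 mulh;st  pair
c6: i8,i9 beq;and  pair
c7: i10,i11 st;mul  pair
c8: i12 sll  tail

ISSUED = 5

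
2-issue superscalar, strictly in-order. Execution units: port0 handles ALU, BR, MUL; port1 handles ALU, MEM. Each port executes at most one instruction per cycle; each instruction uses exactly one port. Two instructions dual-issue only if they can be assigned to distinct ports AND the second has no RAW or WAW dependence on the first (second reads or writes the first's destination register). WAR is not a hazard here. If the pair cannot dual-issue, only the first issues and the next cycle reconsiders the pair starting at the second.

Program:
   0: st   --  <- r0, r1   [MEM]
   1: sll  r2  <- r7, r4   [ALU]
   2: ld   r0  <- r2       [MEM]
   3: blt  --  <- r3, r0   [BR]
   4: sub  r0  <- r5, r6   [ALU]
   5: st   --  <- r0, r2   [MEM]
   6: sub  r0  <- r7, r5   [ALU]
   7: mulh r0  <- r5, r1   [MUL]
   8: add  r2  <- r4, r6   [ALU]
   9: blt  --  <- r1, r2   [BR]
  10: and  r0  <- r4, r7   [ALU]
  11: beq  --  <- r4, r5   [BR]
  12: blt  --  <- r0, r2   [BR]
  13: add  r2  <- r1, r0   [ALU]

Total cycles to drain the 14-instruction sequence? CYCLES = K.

CYCLES = 8

c0: i0&i1 st/sll  pair
c1: i2 ld  RAW r0
c2: i3&i4 blt/sub  pair
c3: i5&i6 st/sub  pair
c4: i7&i8 mulh/add  pair
c5: i9&i10 blt/and  pair
c6: i11 beq  no-port BR/BR
c7: i12&i13 blt/add  pair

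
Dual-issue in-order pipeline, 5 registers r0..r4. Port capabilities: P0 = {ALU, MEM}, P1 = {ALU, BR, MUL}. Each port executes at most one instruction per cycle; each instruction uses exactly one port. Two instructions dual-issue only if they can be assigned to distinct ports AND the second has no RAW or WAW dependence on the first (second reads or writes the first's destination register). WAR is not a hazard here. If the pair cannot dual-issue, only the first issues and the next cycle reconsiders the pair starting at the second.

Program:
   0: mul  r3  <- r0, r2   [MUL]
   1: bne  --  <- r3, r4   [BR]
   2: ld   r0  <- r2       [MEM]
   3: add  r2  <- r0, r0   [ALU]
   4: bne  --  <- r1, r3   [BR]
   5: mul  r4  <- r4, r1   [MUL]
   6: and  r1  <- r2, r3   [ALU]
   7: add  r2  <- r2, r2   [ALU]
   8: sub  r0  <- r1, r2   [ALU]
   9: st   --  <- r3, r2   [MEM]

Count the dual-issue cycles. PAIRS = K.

PAIRS = 4

0. mul @i0  | no-port MUL/BR
1. bne/ld @i1+i2  | 2-wide
2. add/bne @i3+i4  | 2-wide
3. mul/and @i5+i6  | 2-wide
4. add @i7  | RAW r2
5. sub/st @i8+i9  | 2-wide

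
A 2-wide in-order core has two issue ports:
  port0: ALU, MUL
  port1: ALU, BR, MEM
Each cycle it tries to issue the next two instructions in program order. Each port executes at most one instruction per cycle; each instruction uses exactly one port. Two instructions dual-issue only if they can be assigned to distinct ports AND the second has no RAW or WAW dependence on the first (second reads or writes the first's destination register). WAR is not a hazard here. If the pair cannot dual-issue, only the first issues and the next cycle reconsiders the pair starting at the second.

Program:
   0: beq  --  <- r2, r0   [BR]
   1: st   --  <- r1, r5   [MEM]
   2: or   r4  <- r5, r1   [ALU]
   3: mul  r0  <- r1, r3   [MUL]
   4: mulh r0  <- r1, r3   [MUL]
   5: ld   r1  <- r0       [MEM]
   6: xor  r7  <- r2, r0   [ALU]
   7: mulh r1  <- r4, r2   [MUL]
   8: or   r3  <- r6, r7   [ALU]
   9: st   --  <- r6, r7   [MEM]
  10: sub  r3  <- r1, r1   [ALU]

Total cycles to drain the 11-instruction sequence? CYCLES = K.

CYCLES = 7

0. beq @i0  | no-port BR/MEM
1. st;or @i1/i2  | 2-wide
2. mul @i3  | no-port MUL/MUL
3. mulh @i4  | RAW r0
4. ld;xor @i5/i6  | 2-wide
5. mulh;or @i7/i8  | 2-wide
6. st;sub @i9/i10  | 2-wide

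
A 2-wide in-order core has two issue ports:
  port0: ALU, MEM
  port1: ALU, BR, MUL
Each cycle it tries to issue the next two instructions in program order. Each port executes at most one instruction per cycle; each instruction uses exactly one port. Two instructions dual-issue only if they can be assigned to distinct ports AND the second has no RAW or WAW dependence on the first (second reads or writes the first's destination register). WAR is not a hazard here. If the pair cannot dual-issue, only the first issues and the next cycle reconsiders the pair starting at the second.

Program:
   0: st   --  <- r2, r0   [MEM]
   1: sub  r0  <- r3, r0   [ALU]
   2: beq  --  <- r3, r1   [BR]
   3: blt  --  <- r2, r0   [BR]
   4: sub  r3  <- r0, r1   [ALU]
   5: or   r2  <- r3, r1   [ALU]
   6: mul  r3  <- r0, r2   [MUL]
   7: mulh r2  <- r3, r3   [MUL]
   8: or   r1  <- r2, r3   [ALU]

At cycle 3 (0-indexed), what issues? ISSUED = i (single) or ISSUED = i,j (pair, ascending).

0. st sub @i0&i1  | 2-wide
1. beq @i2  | no-port BR/BR
2. blt sub @i3&i4  | 2-wide
3. or @i5  | RAW r2
4. mul @i6  | no-port MUL/MUL
5. mulh @i7  | RAW r2
6. or @i8  | tail

ISSUED = 5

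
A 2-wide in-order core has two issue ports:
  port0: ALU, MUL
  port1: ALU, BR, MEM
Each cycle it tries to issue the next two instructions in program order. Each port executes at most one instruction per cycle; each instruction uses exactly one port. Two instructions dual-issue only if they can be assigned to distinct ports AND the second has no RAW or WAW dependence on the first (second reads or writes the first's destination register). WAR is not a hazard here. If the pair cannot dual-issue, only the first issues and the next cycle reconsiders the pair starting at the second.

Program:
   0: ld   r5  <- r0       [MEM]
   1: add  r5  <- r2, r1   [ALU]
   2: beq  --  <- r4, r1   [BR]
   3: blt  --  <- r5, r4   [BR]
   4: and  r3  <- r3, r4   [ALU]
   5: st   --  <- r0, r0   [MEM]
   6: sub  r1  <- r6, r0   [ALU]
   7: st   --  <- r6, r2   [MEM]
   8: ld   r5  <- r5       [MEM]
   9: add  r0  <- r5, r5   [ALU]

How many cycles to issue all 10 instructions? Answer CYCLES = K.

[0] i0  ld.MEM  -- WAW r5
[1] i1&i2  add.ALU beq.BR  -- pair
[2] i3&i4  blt.BR and.ALU  -- pair
[3] i5&i6  st.MEM sub.ALU  -- pair
[4] i7  st.MEM  -- no-port MEM/MEM
[5] i8  ld.MEM  -- RAW r5
[6] i9  add.ALU  -- tail

CYCLES = 7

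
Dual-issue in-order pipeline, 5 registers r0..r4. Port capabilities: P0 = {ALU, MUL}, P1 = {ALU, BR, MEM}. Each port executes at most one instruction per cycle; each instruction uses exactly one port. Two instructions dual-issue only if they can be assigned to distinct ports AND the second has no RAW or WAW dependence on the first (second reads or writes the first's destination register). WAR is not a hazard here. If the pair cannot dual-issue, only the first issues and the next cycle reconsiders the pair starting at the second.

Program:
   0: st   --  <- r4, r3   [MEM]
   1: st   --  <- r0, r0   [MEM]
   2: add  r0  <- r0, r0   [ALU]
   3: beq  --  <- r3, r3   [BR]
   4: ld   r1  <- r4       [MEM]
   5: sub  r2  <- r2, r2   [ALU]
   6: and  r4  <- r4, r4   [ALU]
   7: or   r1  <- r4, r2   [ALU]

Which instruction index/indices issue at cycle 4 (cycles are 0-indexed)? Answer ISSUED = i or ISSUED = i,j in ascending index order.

c0: i0 st  no-port MEM/MEM
c1: i1,i2 st add  2-wide
c2: i3 beq  no-port BR/MEM
c3: i4,i5 ld sub  2-wide
c4: i6 and  RAW r4
c5: i7 or  tail

ISSUED = 6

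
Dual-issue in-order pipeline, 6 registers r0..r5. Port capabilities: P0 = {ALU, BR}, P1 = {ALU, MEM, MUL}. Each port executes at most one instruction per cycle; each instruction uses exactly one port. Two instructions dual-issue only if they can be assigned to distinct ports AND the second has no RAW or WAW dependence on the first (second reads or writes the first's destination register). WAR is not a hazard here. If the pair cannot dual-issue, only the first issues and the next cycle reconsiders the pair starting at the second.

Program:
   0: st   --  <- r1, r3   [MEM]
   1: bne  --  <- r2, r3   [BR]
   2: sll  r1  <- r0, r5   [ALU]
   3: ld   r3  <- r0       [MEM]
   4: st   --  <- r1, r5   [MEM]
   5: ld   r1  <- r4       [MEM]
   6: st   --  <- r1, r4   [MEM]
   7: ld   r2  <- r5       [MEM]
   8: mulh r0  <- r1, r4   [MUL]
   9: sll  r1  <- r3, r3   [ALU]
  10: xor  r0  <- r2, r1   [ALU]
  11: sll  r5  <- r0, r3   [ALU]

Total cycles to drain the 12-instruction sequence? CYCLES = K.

CYCLES = 9

  cy0 -> i0+i1 (st.MEM/bne.BR) pair
  cy1 -> i2+i3 (sll.ALU/ld.MEM) pair
  cy2 -> i4 (st.MEM) no-port MEM/MEM
  cy3 -> i5 (ld.MEM) no-port MEM/MEM
  cy4 -> i6 (st.MEM) no-port MEM/MEM
  cy5 -> i7 (ld.MEM) no-port MEM/MUL
  cy6 -> i8+i9 (mulh.MUL/sll.ALU) pair
  cy7 -> i10 (xor.ALU) RAW r0
  cy8 -> i11 (sll.ALU) tail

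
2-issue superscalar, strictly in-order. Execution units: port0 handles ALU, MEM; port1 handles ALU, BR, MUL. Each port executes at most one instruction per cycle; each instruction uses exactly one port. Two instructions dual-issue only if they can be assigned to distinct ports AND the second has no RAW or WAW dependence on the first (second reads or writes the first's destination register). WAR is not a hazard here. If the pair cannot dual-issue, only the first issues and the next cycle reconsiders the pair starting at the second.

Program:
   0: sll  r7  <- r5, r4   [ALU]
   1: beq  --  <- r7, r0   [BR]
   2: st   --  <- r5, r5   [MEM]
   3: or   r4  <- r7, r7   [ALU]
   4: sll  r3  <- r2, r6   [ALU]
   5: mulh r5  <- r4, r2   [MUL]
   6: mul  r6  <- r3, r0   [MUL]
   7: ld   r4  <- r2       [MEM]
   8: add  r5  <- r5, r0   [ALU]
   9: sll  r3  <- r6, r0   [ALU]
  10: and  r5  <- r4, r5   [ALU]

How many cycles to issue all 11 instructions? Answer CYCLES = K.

CYCLES = 7

c0: i0 sll.ALU  RAW r7
c1: i1&i2 beq.BR+st.MEM  2-wide
c2: i3&i4 or.ALU+sll.ALU  2-wide
c3: i5 mulh.MUL  no-port MUL/MUL
c4: i6&i7 mul.MUL+ld.MEM  2-wide
c5: i8&i9 add.ALU+sll.ALU  2-wide
c6: i10 and.ALU  tail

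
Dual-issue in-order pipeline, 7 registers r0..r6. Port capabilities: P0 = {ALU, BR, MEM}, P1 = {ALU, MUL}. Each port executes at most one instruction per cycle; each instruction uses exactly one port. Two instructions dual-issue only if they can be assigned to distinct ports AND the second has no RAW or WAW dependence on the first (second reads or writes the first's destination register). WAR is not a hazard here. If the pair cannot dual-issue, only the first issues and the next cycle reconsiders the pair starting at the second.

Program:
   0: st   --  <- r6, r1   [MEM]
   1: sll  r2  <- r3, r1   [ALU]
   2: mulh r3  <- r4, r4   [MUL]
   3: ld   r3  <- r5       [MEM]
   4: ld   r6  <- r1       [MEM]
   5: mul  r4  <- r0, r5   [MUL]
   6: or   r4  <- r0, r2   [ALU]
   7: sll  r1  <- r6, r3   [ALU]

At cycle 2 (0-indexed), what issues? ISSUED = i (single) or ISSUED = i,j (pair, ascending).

ISSUED = 3

#0 head=0: st.MEM+sll.ALU i0,i1 pair
#1 head=2: mulh.MUL i2 WAW r3
#2 head=3: ld.MEM i3 no-port MEM/MEM
#3 head=4: ld.MEM+mul.MUL i4,i5 pair
#4 head=6: or.ALU+sll.ALU i6,i7 pair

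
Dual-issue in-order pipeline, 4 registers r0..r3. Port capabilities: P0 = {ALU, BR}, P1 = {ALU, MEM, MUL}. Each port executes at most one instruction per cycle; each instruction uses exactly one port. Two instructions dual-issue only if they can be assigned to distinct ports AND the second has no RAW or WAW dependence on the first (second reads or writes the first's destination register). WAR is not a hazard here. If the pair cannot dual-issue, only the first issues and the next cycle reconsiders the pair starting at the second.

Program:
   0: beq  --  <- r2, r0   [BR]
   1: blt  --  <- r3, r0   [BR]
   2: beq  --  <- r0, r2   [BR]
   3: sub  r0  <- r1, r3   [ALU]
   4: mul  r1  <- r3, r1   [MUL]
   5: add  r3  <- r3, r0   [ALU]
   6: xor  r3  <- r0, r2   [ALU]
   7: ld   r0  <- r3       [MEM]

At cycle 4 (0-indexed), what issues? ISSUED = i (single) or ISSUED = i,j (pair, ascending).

c0: i0 beq  no-port BR/BR
c1: i1 blt  no-port BR/BR
c2: i2/i3 beq;sub  2-wide
c3: i4/i5 mul;add  2-wide
c4: i6 xor  RAW r3
c5: i7 ld  tail

ISSUED = 6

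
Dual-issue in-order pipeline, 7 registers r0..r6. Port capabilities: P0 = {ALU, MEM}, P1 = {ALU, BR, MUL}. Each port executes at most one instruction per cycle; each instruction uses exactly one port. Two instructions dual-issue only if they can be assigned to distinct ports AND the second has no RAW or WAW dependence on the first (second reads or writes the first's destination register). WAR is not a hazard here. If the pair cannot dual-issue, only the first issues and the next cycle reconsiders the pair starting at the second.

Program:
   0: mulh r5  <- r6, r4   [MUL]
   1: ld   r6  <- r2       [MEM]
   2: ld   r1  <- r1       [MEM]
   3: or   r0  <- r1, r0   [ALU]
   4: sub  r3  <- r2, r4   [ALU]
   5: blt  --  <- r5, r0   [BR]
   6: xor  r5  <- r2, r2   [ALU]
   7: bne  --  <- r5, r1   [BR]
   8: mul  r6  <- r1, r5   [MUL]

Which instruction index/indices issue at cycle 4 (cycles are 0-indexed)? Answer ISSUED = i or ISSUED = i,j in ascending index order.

c0: i0,i1 mulh+ld  pair
c1: i2 ld  RAW r1
c2: i3,i4 or+sub  pair
c3: i5,i6 blt+xor  pair
c4: i7 bne  no-port BR/MUL
c5: i8 mul  tail

ISSUED = 7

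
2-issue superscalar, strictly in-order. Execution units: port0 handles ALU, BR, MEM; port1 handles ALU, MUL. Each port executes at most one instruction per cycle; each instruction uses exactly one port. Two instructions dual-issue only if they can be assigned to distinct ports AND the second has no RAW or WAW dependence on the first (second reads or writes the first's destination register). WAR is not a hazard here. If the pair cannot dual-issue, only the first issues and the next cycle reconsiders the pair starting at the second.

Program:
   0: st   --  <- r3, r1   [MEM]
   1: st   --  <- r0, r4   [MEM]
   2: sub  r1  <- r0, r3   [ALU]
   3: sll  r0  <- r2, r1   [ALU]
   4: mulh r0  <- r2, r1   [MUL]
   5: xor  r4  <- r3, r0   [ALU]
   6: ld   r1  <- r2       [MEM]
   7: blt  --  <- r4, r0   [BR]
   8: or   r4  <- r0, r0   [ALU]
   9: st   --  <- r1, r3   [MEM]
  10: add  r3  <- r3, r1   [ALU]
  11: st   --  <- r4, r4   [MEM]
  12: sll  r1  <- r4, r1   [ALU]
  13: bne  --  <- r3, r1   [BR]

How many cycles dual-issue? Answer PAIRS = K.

t=0 i0:st ; no-port MEM/MEM
t=1 i1&i2:st;sub ; 2-wide
t=2 i3:sll ; WAW r0
t=3 i4:mulh ; RAW r0
t=4 i5&i6:xor;ld ; 2-wide
t=5 i7&i8:blt;or ; 2-wide
t=6 i9&i10:st;add ; 2-wide
t=7 i11&i12:st;sll ; 2-wide
t=8 i13:bne ; tail

PAIRS = 5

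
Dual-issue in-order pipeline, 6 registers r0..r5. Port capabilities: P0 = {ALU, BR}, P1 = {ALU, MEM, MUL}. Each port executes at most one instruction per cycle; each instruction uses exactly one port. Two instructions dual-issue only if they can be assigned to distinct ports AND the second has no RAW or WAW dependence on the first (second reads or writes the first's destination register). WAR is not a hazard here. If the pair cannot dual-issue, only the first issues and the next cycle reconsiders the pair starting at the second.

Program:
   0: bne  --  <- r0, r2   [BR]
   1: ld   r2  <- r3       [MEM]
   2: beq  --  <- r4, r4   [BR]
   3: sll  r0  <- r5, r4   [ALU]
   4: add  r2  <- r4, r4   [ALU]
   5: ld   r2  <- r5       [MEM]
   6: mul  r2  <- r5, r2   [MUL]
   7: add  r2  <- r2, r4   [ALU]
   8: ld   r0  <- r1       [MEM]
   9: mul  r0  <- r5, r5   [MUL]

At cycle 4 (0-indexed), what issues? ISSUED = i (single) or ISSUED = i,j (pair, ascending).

ISSUED = 6

[0] i0,i1  bne/ld  -- pair
[1] i2,i3  beq/sll  -- pair
[2] i4  add  -- WAW r2
[3] i5  ld  -- no-port MEM/MUL
[4] i6  mul  -- RAW+WAW r2
[5] i7,i8  add/ld  -- pair
[6] i9  mul  -- tail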